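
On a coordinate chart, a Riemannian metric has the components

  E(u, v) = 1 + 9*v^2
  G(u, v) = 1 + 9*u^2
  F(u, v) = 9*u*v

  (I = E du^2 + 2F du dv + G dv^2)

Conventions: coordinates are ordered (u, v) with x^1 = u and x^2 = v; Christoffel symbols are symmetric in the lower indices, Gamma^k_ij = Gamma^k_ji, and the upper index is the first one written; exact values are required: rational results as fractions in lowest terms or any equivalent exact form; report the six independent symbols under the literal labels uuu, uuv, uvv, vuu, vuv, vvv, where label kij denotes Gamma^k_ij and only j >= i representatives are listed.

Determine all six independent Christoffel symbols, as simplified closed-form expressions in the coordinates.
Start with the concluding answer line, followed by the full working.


Answer: Gamma_uuu = 0, Gamma_uuv = 9*v/(9*u^2 + 9*v^2 + 1), Gamma_uvv = 0, Gamma_vuu = 0, Gamma_vuv = 9*u/(9*u^2 + 9*v^2 + 1), Gamma_vvv = 0

E = 1 + 9*v^2; F = 9*u*v; G = 1 + 9*u^2
Gamma^k_ij = (1/2) g^{kl} (d_i g_jl + d_j g_il - d_l g_ij), with g^inv = (1/(EG-F^2)) [[G, -F], [-F, E]]
first partials: E_u = 0, E_v = 18*v, F_u = 9*v, F_v = 9*u, G_u = 18*u, G_v = 0
D = EG - F^2 = 1 + 9*v^2 + 9*u^2
expanded: Gamma^u_uu = (G E_u - 2F F_u + F E_v)/(2D), Gamma^u_uv = (G E_v - F G_u)/(2D), Gamma^u_vv = (2G F_v - G G_u - F G_v)/(2D), Gamma^v_uu = (2E F_u - E E_v - F E_u)/(2D), Gamma^v_uv = (E G_u - F E_v)/(2D), Gamma^v_vv = (E G_v - 2F F_v + F G_u)/(2D); substitute and cancel common factors


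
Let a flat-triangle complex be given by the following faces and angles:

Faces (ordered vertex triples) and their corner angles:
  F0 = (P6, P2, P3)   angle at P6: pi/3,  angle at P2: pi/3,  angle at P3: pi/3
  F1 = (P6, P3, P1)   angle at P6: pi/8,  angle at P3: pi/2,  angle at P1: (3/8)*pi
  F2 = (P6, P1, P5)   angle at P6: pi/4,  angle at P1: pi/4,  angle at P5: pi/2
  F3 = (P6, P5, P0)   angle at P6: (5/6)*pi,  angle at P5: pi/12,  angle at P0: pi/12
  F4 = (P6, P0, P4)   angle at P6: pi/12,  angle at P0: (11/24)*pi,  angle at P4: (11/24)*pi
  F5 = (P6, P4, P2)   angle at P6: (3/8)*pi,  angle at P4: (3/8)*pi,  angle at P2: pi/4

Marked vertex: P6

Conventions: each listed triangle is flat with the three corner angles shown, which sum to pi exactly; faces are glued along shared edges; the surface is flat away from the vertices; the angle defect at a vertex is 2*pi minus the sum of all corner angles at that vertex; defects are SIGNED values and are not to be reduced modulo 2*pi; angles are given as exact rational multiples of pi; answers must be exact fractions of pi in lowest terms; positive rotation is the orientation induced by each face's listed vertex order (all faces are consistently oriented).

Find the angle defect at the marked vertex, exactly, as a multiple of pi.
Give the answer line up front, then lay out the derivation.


Answer: defect(P6) = 0

Sum of corner angles at P6: 2*pi
defect = 2*pi - 2*pi


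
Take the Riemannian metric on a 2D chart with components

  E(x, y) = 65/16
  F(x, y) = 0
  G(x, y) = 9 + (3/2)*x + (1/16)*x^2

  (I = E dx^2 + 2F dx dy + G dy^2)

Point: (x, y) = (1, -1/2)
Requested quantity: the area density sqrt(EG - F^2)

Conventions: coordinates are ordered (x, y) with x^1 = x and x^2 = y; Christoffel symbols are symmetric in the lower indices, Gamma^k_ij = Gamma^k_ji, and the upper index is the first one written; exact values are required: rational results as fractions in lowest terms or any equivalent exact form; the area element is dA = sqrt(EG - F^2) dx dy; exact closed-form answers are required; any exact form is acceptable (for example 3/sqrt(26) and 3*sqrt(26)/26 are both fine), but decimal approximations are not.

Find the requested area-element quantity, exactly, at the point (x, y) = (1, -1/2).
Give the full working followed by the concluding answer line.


E = 65/16, F = 0, G = 169/16; EG - F^2 = 10985/256

Answer: sqrt(EG - F^2) = 13*sqrt(65)/16


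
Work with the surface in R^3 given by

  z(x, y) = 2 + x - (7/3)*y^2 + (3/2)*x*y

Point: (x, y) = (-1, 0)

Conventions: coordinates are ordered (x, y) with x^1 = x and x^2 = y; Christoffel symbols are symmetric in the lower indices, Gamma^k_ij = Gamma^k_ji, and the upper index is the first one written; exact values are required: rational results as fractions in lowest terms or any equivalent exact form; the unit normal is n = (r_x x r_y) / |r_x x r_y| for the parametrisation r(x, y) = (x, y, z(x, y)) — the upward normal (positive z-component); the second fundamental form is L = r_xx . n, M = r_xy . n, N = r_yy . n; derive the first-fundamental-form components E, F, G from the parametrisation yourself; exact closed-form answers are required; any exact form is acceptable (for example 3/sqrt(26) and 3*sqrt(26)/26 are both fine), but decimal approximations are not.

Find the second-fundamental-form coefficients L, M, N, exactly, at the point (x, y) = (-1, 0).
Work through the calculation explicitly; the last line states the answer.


z_x = 1, z_y = -3/2, z_xx = 0, z_xy = 3/2, z_yy = -14/3
E = 2, F = -3/2, G = 13/4; answer radicand W^2 = 17/4
unnormalised second-form numerators: l = 0, m = 3/2, n = -14/3; L = l/sqrt(17/4), and similarly M = m/sqrt(W^2), N = n/sqrt(W^2)

Answer: L = 0, M = 3*sqrt(17)/17, N = -28*sqrt(17)/51


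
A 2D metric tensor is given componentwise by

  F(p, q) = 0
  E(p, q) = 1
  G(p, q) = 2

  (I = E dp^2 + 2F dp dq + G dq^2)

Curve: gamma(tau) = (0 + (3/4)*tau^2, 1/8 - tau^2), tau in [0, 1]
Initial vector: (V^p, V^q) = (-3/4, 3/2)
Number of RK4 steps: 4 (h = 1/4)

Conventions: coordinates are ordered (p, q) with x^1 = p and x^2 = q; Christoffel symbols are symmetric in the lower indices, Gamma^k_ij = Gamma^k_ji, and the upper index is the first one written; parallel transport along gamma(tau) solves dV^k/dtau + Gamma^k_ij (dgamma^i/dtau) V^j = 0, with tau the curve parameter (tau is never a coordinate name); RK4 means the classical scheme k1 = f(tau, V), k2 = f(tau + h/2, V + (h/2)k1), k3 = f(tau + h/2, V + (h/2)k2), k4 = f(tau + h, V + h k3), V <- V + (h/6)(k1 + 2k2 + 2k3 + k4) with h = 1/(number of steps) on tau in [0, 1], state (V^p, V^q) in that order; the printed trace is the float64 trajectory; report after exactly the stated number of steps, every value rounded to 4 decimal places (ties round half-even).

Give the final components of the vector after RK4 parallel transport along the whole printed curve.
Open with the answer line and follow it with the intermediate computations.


Answer: V^p = -0.7500, V^q = 1.5000

gamma'(tau) = ((3/2)*tau, -2*tau); f(tau, V)^k = -Gamma^k_ij(gamma(tau)) gamma'^i(tau) V^j; h = 1/4; intermediate values shown to 6 dp
curve data and Christoffel symbols at the stage parameters:
  tau = 0.000000: gamma = (0.000000, 0.125000), gamma' = (0.000000, 0.000000); Gamma_ppp = 0.000000, Gamma_ppq = 0.000000, Gamma_pqq = 0.000000, Gamma_qpp = 0.000000, Gamma_qpq = 0.000000, Gamma_qqq = 0.000000
  tau = 0.125000: gamma = (0.011719, 0.109375), gamma' = (0.187500, -0.250000); Gamma_ppp = 0.000000, Gamma_ppq = 0.000000, Gamma_pqq = 0.000000, Gamma_qpp = 0.000000, Gamma_qpq = 0.000000, Gamma_qqq = 0.000000
  tau = 0.250000: gamma = (0.046875, 0.062500), gamma' = (0.375000, -0.500000); Gamma_ppp = 0.000000, Gamma_ppq = 0.000000, Gamma_pqq = 0.000000, Gamma_qpp = 0.000000, Gamma_qpq = 0.000000, Gamma_qqq = 0.000000
  tau = 0.375000: gamma = (0.105469, -0.015625), gamma' = (0.562500, -0.750000); Gamma_ppp = 0.000000, Gamma_ppq = 0.000000, Gamma_pqq = 0.000000, Gamma_qpp = 0.000000, Gamma_qpq = 0.000000, Gamma_qqq = 0.000000
  tau = 0.500000: gamma = (0.187500, -0.125000), gamma' = (0.750000, -1.000000); Gamma_ppp = 0.000000, Gamma_ppq = 0.000000, Gamma_pqq = 0.000000, Gamma_qpp = 0.000000, Gamma_qpq = 0.000000, Gamma_qqq = 0.000000
  tau = 0.625000: gamma = (0.292969, -0.265625), gamma' = (0.937500, -1.250000); Gamma_ppp = 0.000000, Gamma_ppq = 0.000000, Gamma_pqq = 0.000000, Gamma_qpp = 0.000000, Gamma_qpq = 0.000000, Gamma_qqq = 0.000000
  tau = 0.750000: gamma = (0.421875, -0.437500), gamma' = (1.125000, -1.500000); Gamma_ppp = 0.000000, Gamma_ppq = 0.000000, Gamma_pqq = 0.000000, Gamma_qpp = 0.000000, Gamma_qpq = 0.000000, Gamma_qqq = 0.000000
  tau = 0.875000: gamma = (0.574219, -0.640625), gamma' = (1.312500, -1.750000); Gamma_ppp = 0.000000, Gamma_ppq = 0.000000, Gamma_pqq = 0.000000, Gamma_qpp = 0.000000, Gamma_qpq = 0.000000, Gamma_qqq = 0.000000
  tau = 1.000000: gamma = (0.750000, -0.875000), gamma' = (1.500000, -2.000000); Gamma_ppp = 0.000000, Gamma_ppq = 0.000000, Gamma_pqq = 0.000000, Gamma_qpp = 0.000000, Gamma_qpq = 0.000000, Gamma_qqq = 0.000000
step 0: V^p = -0.7500, V^q = 1.5000
step 1: k1 = (0.000000, 0.000000), k2 = (0.000000, 0.000000), k3 = (0.000000, 0.000000), k4 = (0.000000, 0.000000); V <- V + (h/6)(k1 + 2k2 + 2k3 + k4): V^p = -0.7500, V^q = 1.5000
step 2: k1 = (0.000000, 0.000000), k2 = (0.000000, 0.000000), k3 = (0.000000, 0.000000), k4 = (0.000000, 0.000000); V <- V + (h/6)(k1 + 2k2 + 2k3 + k4): V^p = -0.7500, V^q = 1.5000
step 3: k1 = (0.000000, 0.000000), k2 = (0.000000, 0.000000), k3 = (0.000000, 0.000000), k4 = (0.000000, 0.000000); V <- V + (h/6)(k1 + 2k2 + 2k3 + k4): V^p = -0.7500, V^q = 1.5000
step 4: k1 = (0.000000, 0.000000), k2 = (0.000000, 0.000000), k3 = (0.000000, 0.000000), k4 = (0.000000, 0.000000); V <- V + (h/6)(k1 + 2k2 + 2k3 + k4): V^p = -0.7500, V^q = 1.5000


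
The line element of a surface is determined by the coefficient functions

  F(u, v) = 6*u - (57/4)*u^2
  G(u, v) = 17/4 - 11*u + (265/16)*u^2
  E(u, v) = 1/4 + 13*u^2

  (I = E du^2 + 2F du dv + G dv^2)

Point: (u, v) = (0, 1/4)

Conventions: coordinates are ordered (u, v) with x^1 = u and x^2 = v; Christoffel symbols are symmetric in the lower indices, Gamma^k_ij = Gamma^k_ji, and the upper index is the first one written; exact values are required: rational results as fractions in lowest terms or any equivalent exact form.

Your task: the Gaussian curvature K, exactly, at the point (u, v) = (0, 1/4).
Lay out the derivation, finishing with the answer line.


E = 1/4, F = 0, G = 17/4, EG - F^2 = 17/16 at the point
E_u = 0, E_v = 0, F_u = 6, F_v = 0, G_u = -11, G_v = 0
E_vv = 0, F_uv = 0, G_uu = 265/8
K follows from Brioschi's formula, (det M1 - det M2)/(EG - F^2)^2.
M1 = [[-E_vv/2 + F_uv - G_uu/2, E_u/2, F_u - E_v/2], [F_v - G_u/2, E, F], [G_v/2, F, G]] = [[-265/16, 0, 6], [11/2, 1/4, 0], [0, 0, 17/4]]; det M1 = -4505/256
M2 = [[0, E_v/2, G_u/2], [E_v/2, E, F], [G_u/2, F, G]] = [[0, 0, -11/2], [0, 1/4, 0], [-11/2, 0, 17/4]]; det M2 = -121/16
det M1 - det M2 = -2569/256; K = -2569/256 / (17/16)^2 = -2569/289

Answer: K = -2569/289


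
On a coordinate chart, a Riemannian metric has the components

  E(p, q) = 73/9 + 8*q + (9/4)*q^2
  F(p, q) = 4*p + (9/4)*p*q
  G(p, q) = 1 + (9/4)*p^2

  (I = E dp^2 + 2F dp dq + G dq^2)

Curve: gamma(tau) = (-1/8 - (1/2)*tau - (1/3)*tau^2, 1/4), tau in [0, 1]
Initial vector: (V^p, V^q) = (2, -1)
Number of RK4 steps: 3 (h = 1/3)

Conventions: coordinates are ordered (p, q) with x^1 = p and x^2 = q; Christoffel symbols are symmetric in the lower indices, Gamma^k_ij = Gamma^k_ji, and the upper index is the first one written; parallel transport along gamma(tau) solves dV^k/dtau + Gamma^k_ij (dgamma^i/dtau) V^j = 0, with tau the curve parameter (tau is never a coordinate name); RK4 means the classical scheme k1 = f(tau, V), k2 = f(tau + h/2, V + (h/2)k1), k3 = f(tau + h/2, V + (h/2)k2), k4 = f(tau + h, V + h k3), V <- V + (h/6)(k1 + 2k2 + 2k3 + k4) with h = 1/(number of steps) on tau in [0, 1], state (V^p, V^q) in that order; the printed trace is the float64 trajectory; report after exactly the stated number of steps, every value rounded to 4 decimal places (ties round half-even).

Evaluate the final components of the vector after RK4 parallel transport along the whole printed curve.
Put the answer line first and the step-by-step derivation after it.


Answer: V^p = 1.6659, V^q = -0.9138

gamma'(tau) = (-1/2 - (2/3)*tau, 0); f(tau, V)^k = -Gamma^k_ij(gamma(tau)) gamma'^i(tau) V^j; h = 1/3; intermediate values shown to 6 dp
curve data and Christoffel symbols at the stage parameters:
  tau = 0.000000: gamma = (-0.125000, 0.250000), gamma' = (-0.500000, 0.000000); Gamma_ppp = 0.000000, Gamma_ppq = 0.443526, Gamma_pqq = 0.000000, Gamma_qpp = 0.000000, Gamma_qpq = -0.027341, Gamma_qqq = 0.000000
  tau = 0.166667: gamma = (-0.217593, 0.250000), gamma' = (-0.611111, 0.000000); Gamma_ppp = 0.000000, Gamma_ppq = 0.440469, Gamma_pqq = 0.000000, Gamma_qpp = 0.000000, Gamma_qpq = -0.047265, Gamma_qqq = 0.000000
  tau = 0.333333: gamma = (-0.328704, 0.250000), gamma' = (-0.722222, 0.000000); Gamma_ppp = 0.000000, Gamma_ppq = 0.434737, Gamma_pqq = 0.000000, Gamma_qpp = 0.000000, Gamma_qpq = -0.070471, Gamma_qqq = 0.000000
  tau = 0.500000: gamma = (-0.458333, 0.250000), gamma' = (-0.833333, 0.000000); Gamma_ppp = 0.000000, Gamma_ppq = 0.425432, Gamma_pqq = 0.000000, Gamma_qpp = 0.000000, Gamma_qpq = -0.096159, Gamma_qqq = 0.000000
  tau = 0.666667: gamma = (-0.606481, 0.250000), gamma' = (-0.944444, 0.000000); Gamma_ppp = 0.000000, Gamma_ppq = 0.411803, Gamma_pqq = 0.000000, Gamma_qpp = 0.000000, Gamma_qpq = -0.123165, Gamma_qqq = 0.000000
  tau = 0.833333: gamma = (-0.773148, 0.250000), gamma' = (-1.055556, 0.000000); Gamma_ppp = 0.000000, Gamma_ppq = 0.393431, Gamma_pqq = 0.000000, Gamma_qpp = 0.000000, Gamma_qpq = -0.150007, Gamma_qqq = 0.000000
  tau = 1.000000: gamma = (-0.958333, 0.250000), gamma' = (-1.166667, 0.000000); Gamma_ppp = 0.000000, Gamma_ppq = 0.370389, Gamma_pqq = 0.000000, Gamma_qpp = 0.000000, Gamma_qpq = -0.175047, Gamma_qqq = 0.000000
step 0: V^p = 2.0000, V^q = -1.0000
step 1: k1 = (-0.221763, 0.013670), k2 = (-0.268563, 0.028818), k3 = (-0.267883, 0.028745), k4 = (-0.310969, 0.050408); V <- V + (h/6)(k1 + 2k2 + 2k3 + k4): V^p = 1.9108, V^q = -0.9900
step 2: k1 = (-0.310851, 0.050389), k2 = (-0.348020, 0.078662), k3 = (-0.346349, 0.078284), k4 = (-0.374904, 0.112129); V <- V + (h/6)(k1 + 2k2 + 2k3 + k4): V^p = 1.7955, V^q = -0.9636
step 3: k1 = (-0.374759, 0.112085), k2 = (-0.392404, 0.149615), k3 = (-0.389807, 0.148625), k4 = (-0.394973, 0.186665); V <- V + (h/6)(k1 + 2k2 + 2k3 + k4): V^p = 1.6659, V^q = -0.9138


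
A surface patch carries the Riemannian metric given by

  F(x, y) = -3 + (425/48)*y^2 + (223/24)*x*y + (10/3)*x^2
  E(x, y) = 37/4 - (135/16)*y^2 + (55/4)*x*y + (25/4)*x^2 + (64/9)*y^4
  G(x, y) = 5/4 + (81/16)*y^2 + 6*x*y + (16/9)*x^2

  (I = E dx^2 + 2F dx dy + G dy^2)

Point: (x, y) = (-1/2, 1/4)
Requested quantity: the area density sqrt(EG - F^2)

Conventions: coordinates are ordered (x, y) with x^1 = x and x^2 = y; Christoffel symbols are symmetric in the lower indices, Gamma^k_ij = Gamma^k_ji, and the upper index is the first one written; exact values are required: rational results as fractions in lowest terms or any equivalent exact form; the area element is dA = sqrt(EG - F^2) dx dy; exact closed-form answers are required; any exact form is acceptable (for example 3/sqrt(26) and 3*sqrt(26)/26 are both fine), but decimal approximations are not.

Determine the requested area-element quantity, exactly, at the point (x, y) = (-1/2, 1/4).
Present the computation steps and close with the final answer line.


E = 19801/2304, F = -2131/768, G = 2905/2304; EG - F^2 = 260179/82944

Answer: sqrt(EG - F^2) = sqrt(260179)/288


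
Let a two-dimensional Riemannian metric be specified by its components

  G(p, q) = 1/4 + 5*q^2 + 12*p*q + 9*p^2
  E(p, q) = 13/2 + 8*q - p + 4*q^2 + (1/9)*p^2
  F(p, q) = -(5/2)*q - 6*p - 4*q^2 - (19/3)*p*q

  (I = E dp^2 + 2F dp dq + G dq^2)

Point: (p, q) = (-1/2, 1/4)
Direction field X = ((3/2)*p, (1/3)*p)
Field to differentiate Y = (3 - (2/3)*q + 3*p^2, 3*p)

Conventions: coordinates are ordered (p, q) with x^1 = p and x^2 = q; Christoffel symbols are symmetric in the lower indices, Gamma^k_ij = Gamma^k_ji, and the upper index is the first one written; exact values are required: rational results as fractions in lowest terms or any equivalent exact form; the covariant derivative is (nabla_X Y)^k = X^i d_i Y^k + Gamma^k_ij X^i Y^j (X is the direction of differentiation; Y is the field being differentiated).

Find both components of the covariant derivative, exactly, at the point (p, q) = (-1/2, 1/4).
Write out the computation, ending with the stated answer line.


E = 167/18, F = 35/12, G = 21/16 at the point
E_p = -10/9, E_q = 10, F_p = -91/12, F_q = -4/3, G_p = -6, G_q = -7/2
EG - F^2 = 1057/288;  g^inv = (288/1057) * [[21/16, -35/12], [-35/12, 167/18]]
first-kind symbols [ij,l] = (1/2)(d_i g_jl + d_j g_il - d_l g_ij): [pp,p] = E_p/2 = -5/9, [pp,q] = F_p - E_q/2 = -151/12, [pq,p] = E_q/2 = 5, [pq,q] = G_p/2 = -3, [qq,p] = F_q - G_p/2 = 5/3, [qq,q] = G_q/2 = -7/4
Gamma^p_ij = (G*[ij,p] - F*[ij,q])/(EG - F^2), Gamma^q_ij = (E*[ij,q] - F*[ij,p])/(EG - F^2)
Gamma_ppp = 1480/151, Gamma_ppq = 630/151, Gamma_pqq = 300/151, Gamma_qpp = -33156/1057, Gamma_qpq = -12216/1057, Gamma_qqq = -868/151
X = (-3/4, -1/6), Y = (43/12, -3/2) at the point

Answer: (nabla_X Y)^p = -115685/5436, (nabla_X Y)^q = 472573/6342


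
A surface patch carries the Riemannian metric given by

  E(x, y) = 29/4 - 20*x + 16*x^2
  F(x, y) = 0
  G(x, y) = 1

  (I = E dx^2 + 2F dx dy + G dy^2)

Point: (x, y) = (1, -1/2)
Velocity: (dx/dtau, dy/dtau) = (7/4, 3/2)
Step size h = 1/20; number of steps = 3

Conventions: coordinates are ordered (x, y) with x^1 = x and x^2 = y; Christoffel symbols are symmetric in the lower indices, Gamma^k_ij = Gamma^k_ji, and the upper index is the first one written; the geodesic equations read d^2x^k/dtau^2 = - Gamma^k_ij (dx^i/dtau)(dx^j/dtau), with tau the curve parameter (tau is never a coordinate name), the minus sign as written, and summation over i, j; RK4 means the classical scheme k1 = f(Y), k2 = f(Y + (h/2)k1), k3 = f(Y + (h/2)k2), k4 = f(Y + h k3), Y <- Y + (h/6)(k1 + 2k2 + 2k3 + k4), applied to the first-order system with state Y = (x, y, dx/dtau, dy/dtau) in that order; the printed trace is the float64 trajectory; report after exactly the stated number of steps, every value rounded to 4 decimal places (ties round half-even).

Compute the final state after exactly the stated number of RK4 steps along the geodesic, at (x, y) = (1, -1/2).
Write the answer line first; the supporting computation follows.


Answer: x = 1.2170, y = -0.2750, dx/dtau = 1.2273, dy/dtau = 1.5000

f(Y) = (dx/dtau, dy/dtau, -Gamma^x_ij Y'^i Y'^j, -Gamma^y_ij Y'^i Y'^j) with the Gammas evaluated at the stage position; h = 0.050000; intermediate values shown to 6 dp
step 0: x = 1.0000, y = -0.5000, dx/dtau = 1.7500, dy/dtau = 1.5000
step 1:
  k1: at (x, y) = (1.000000, -0.500000), (dx/dtau, dy/dtau) = (1.750000, 1.500000); Gamma_xxx = 1.846154, Gamma_xxy = 0.000000, Gamma_xyy = 0.000000, Gamma_yxx = 0.000000, Gamma_yxy = 0.000000, Gamma_yyy = 0.000000; k1 = (1.750000, 1.500000, -5.653846, 0.000000)
  k2: at (x, y) = (1.043750, -0.462500), (dx/dtau, dy/dtau) = (1.608654, 1.500000); Gamma_xxx = 1.760552, Gamma_xxy = 0.000000, Gamma_xyy = 0.000000, Gamma_yxx = 0.000000, Gamma_yxy = 0.000000, Gamma_yyy = 0.000000; k2 = (1.608654, 1.500000, -4.555898, 0.000000)
  k3: at (x, y) = (1.040216, -0.462500), (dx/dtau, dy/dtau) = (1.636103, 1.500000); Gamma_xxx = 1.767596, Gamma_xxy = 0.000000, Gamma_xyy = 0.000000, Gamma_yxx = 0.000000, Gamma_yxy = 0.000000, Gamma_yyy = 0.000000; k3 = (1.636103, 1.500000, -4.731555, 0.000000)
  k4: at (x, y) = (1.081805, -0.425000), (dx/dtau, dy/dtau) = (1.513422, 1.500000); Gamma_xxx = 1.684565, Gamma_xxy = 0.000000, Gamma_xyy = 0.000000, Gamma_yxx = 0.000000, Gamma_yxy = 0.000000, Gamma_yyy = 0.000000; k4 = (1.513422, 1.500000, -3.858407, 0.000000)
  Y <- Y + (h/6)(k1 + 2k2 + 2k3 + k4): x = 1.0813, y = -0.4250, dx/dtau = 1.5159, dy/dtau = 1.5000
step 2:
  k1: at (x, y) = (1.081274, -0.425000), (dx/dtau, dy/dtau) = (1.515940, 1.500000); Gamma_xxx = 1.685620, Gamma_xxy = 0.000000, Gamma_xyy = 0.000000, Gamma_yxx = 0.000000, Gamma_yxy = 0.000000, Gamma_yyy = 0.000000; k1 = (1.515940, 1.500000, -3.873682, 0.000000)
  k2: at (x, y) = (1.119173, -0.387500), (dx/dtau, dy/dtau) = (1.419098, 1.500000); Gamma_xxx = 1.611222, Gamma_xxy = 0.000000, Gamma_xyy = 0.000000, Gamma_yxx = 0.000000, Gamma_yxy = 0.000000, Gamma_yyy = 0.000000; k2 = (1.419098, 1.500000, -3.244743, 0.000000)
  k3: at (x, y) = (1.116752, -0.387500), (dx/dtau, dy/dtau) = (1.434822, 1.500000); Gamma_xxx = 1.615904, Gamma_xxy = 0.000000, Gamma_xyy = 0.000000, Gamma_yxx = 0.000000, Gamma_yxy = 0.000000, Gamma_yyy = 0.000000; k3 = (1.434822, 1.500000, -3.326684, 0.000000)
  k4: at (x, y) = (1.153016, -0.350000), (dx/dtau, dy/dtau) = (1.349606, 1.500000); Gamma_xxx = 1.547070, Gamma_xxy = 0.000000, Gamma_xyy = 0.000000, Gamma_yxx = 0.000000, Gamma_yxy = 0.000000, Gamma_yyy = 0.000000; k4 = (1.349606, 1.500000, -2.817890, 0.000000)
  Y <- Y + (h/6)(k1 + 2k2 + 2k3 + k4): x = 1.1527, y = -0.3500, dx/dtau = 1.3507, dy/dtau = 1.5000
step 3:
  k1: at (x, y) = (1.152719, -0.350000), (dx/dtau, dy/dtau) = (1.350653, 1.500000); Gamma_xxx = 1.547620, Gamma_xxy = 0.000000, Gamma_xyy = 0.000000, Gamma_yxx = 0.000000, Gamma_yxy = 0.000000, Gamma_yyy = 0.000000; k1 = (1.350653, 1.500000, -2.823268, 0.000000)
  k2: at (x, y) = (1.186486, -0.312500), (dx/dtau, dy/dtau) = (1.280072, 1.500000); Gamma_xxx = 1.486331, Gamma_xxy = 0.000000, Gamma_xyy = 0.000000, Gamma_yxx = 0.000000, Gamma_yxy = 0.000000, Gamma_yyy = 0.000000; k2 = (1.280072, 1.500000, -2.435478, 0.000000)
  k3: at (x, y) = (1.184721, -0.312500), (dx/dtau, dy/dtau) = (1.289766, 1.500000); Gamma_xxx = 1.489461, Gamma_xxy = 0.000000, Gamma_xyy = 0.000000, Gamma_yxx = 0.000000, Gamma_yxy = 0.000000, Gamma_yyy = 0.000000; k3 = (1.289766, 1.500000, -2.477715, 0.000000)
  k4: at (x, y) = (1.217208, -0.275000), (dx/dtau, dy/dtau) = (1.226768, 1.500000); Gamma_xxx = 1.433188, Gamma_xxy = 0.000000, Gamma_xyy = 0.000000, Gamma_yxx = 0.000000, Gamma_yxy = 0.000000, Gamma_yyy = 0.000000; k4 = (1.226768, 1.500000, -2.156890, 0.000000)
  Y <- Y + (h/6)(k1 + 2k2 + 2k3 + k4): x = 1.2170, y = -0.2750, dx/dtau = 1.2273, dy/dtau = 1.5000


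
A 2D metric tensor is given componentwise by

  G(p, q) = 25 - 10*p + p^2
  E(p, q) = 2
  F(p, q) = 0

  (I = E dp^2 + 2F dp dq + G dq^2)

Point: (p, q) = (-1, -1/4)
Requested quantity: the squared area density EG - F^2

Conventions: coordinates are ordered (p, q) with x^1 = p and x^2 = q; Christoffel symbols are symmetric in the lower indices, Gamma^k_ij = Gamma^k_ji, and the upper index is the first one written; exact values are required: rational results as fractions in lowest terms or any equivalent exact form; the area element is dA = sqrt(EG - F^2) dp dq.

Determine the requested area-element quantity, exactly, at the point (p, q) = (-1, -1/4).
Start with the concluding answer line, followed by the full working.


Answer: EG - F^2 = 72

E = 2, F = 0, G = 36; EG - F^2 = 72


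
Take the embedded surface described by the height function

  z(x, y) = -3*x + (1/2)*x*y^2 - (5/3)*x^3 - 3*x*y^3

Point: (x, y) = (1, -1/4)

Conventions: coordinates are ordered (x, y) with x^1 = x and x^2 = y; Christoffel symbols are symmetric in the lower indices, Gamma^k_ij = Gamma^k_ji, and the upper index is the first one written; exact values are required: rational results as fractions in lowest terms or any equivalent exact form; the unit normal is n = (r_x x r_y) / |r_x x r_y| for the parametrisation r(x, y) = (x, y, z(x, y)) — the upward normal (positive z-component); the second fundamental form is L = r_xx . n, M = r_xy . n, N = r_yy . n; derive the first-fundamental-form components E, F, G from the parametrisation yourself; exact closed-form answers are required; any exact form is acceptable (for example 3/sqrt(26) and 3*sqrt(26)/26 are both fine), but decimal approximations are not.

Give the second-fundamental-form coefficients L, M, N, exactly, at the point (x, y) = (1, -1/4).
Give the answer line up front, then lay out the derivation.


Answer: L = -640*sqrt(263849)/263849, M = -52*sqrt(263849)/263849, N = 352*sqrt(263849)/263849

z_x = -507/64, z_y = -13/16, z_xx = -10, z_xy = -13/16, z_yy = 11/2
E = 261145/4096, F = 6591/1024, G = 425/256; answer radicand W^2 = 263849/4096
unnormalised second-form numerators: l = -10, m = -13/16, n = 11/2; L = l/sqrt(263849/4096), and similarly M = m/sqrt(W^2), N = n/sqrt(W^2)


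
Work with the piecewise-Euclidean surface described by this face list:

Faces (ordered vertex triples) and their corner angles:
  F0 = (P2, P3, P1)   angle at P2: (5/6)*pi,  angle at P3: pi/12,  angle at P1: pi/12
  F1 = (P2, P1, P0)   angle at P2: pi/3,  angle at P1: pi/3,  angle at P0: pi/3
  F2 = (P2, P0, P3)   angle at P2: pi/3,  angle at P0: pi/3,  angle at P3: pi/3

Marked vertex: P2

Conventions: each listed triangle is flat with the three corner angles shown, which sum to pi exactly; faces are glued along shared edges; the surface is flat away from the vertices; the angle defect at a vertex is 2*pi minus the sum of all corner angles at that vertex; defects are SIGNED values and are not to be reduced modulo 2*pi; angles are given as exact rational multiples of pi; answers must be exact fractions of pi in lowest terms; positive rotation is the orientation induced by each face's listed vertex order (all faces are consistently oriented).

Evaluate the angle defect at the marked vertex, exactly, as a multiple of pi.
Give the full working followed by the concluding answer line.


Sum of corner angles at P2: (3/2)*pi
defect = 2*pi - (3/2)*pi

Answer: defect(P2) = pi/2


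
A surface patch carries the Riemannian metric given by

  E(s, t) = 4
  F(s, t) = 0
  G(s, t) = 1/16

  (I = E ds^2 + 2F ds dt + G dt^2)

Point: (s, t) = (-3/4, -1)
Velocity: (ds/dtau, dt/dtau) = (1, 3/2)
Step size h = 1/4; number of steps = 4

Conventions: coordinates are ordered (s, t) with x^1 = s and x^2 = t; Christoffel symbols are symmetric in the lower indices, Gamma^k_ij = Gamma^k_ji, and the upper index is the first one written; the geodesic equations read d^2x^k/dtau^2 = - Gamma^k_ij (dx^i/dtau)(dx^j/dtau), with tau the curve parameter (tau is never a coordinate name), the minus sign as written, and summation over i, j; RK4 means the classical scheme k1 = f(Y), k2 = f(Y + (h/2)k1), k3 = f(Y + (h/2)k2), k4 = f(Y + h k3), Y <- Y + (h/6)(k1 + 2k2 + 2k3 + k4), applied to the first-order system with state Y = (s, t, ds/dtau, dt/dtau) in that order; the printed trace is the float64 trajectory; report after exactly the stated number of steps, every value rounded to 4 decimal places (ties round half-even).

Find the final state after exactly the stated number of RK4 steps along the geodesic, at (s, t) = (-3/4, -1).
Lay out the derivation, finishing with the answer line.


f(Y) = (ds/dtau, dt/dtau, -Gamma^s_ij Y'^i Y'^j, -Gamma^t_ij Y'^i Y'^j) with the Gammas evaluated at the stage position; h = 0.250000; intermediate values shown to 6 dp
step 0: s = -0.7500, t = -1.0000, ds/dtau = 1.0000, dt/dtau = 1.5000
step 1:
  k1: at (s, t) = (-0.750000, -1.000000), (ds/dtau, dt/dtau) = (1.000000, 1.500000); Gamma_sss = 0.000000, Gamma_sst = 0.000000, Gamma_stt = 0.000000, Gamma_tss = 0.000000, Gamma_tst = 0.000000, Gamma_ttt = 0.000000; k1 = (1.000000, 1.500000, 0.000000, 0.000000)
  k2: at (s, t) = (-0.625000, -0.812500), (ds/dtau, dt/dtau) = (1.000000, 1.500000); Gamma_sss = 0.000000, Gamma_sst = 0.000000, Gamma_stt = 0.000000, Gamma_tss = 0.000000, Gamma_tst = 0.000000, Gamma_ttt = 0.000000; k2 = (1.000000, 1.500000, 0.000000, 0.000000)
  k3: at (s, t) = (-0.625000, -0.812500), (ds/dtau, dt/dtau) = (1.000000, 1.500000); Gamma_sss = 0.000000, Gamma_sst = 0.000000, Gamma_stt = 0.000000, Gamma_tss = 0.000000, Gamma_tst = 0.000000, Gamma_ttt = 0.000000; k3 = (1.000000, 1.500000, 0.000000, 0.000000)
  k4: at (s, t) = (-0.500000, -0.625000), (ds/dtau, dt/dtau) = (1.000000, 1.500000); Gamma_sss = 0.000000, Gamma_sst = 0.000000, Gamma_stt = 0.000000, Gamma_tss = 0.000000, Gamma_tst = 0.000000, Gamma_ttt = 0.000000; k4 = (1.000000, 1.500000, 0.000000, 0.000000)
  Y <- Y + (h/6)(k1 + 2k2 + 2k3 + k4): s = -0.5000, t = -0.6250, ds/dtau = 1.0000, dt/dtau = 1.5000
step 2:
  k1: at (s, t) = (-0.500000, -0.625000), (ds/dtau, dt/dtau) = (1.000000, 1.500000); Gamma_sss = 0.000000, Gamma_sst = 0.000000, Gamma_stt = 0.000000, Gamma_tss = 0.000000, Gamma_tst = 0.000000, Gamma_ttt = 0.000000; k1 = (1.000000, 1.500000, 0.000000, 0.000000)
  k2: at (s, t) = (-0.375000, -0.437500), (ds/dtau, dt/dtau) = (1.000000, 1.500000); Gamma_sss = 0.000000, Gamma_sst = 0.000000, Gamma_stt = 0.000000, Gamma_tss = 0.000000, Gamma_tst = 0.000000, Gamma_ttt = 0.000000; k2 = (1.000000, 1.500000, 0.000000, 0.000000)
  k3: at (s, t) = (-0.375000, -0.437500), (ds/dtau, dt/dtau) = (1.000000, 1.500000); Gamma_sss = 0.000000, Gamma_sst = 0.000000, Gamma_stt = 0.000000, Gamma_tss = 0.000000, Gamma_tst = 0.000000, Gamma_ttt = 0.000000; k3 = (1.000000, 1.500000, 0.000000, 0.000000)
  k4: at (s, t) = (-0.250000, -0.250000), (ds/dtau, dt/dtau) = (1.000000, 1.500000); Gamma_sss = 0.000000, Gamma_sst = 0.000000, Gamma_stt = 0.000000, Gamma_tss = 0.000000, Gamma_tst = 0.000000, Gamma_ttt = 0.000000; k4 = (1.000000, 1.500000, 0.000000, 0.000000)
  Y <- Y + (h/6)(k1 + 2k2 + 2k3 + k4): s = -0.2500, t = -0.2500, ds/dtau = 1.0000, dt/dtau = 1.5000
step 3:
  k1: at (s, t) = (-0.250000, -0.250000), (ds/dtau, dt/dtau) = (1.000000, 1.500000); Gamma_sss = 0.000000, Gamma_sst = 0.000000, Gamma_stt = 0.000000, Gamma_tss = 0.000000, Gamma_tst = 0.000000, Gamma_ttt = 0.000000; k1 = (1.000000, 1.500000, 0.000000, 0.000000)
  k2: at (s, t) = (-0.125000, -0.062500), (ds/dtau, dt/dtau) = (1.000000, 1.500000); Gamma_sss = 0.000000, Gamma_sst = 0.000000, Gamma_stt = 0.000000, Gamma_tss = 0.000000, Gamma_tst = 0.000000, Gamma_ttt = 0.000000; k2 = (1.000000, 1.500000, 0.000000, 0.000000)
  k3: at (s, t) = (-0.125000, -0.062500), (ds/dtau, dt/dtau) = (1.000000, 1.500000); Gamma_sss = 0.000000, Gamma_sst = 0.000000, Gamma_stt = 0.000000, Gamma_tss = 0.000000, Gamma_tst = 0.000000, Gamma_ttt = 0.000000; k3 = (1.000000, 1.500000, 0.000000, 0.000000)
  k4: at (s, t) = (0.000000, 0.125000), (ds/dtau, dt/dtau) = (1.000000, 1.500000); Gamma_sss = 0.000000, Gamma_sst = 0.000000, Gamma_stt = 0.000000, Gamma_tss = 0.000000, Gamma_tst = 0.000000, Gamma_ttt = 0.000000; k4 = (1.000000, 1.500000, 0.000000, 0.000000)
  Y <- Y + (h/6)(k1 + 2k2 + 2k3 + k4): s = 0.0000, t = 0.1250, ds/dtau = 1.0000, dt/dtau = 1.5000
step 4:
  k1: at (s, t) = (0.000000, 0.125000), (ds/dtau, dt/dtau) = (1.000000, 1.500000); Gamma_sss = 0.000000, Gamma_sst = 0.000000, Gamma_stt = 0.000000, Gamma_tss = 0.000000, Gamma_tst = 0.000000, Gamma_ttt = 0.000000; k1 = (1.000000, 1.500000, 0.000000, 0.000000)
  k2: at (s, t) = (0.125000, 0.312500), (ds/dtau, dt/dtau) = (1.000000, 1.500000); Gamma_sss = 0.000000, Gamma_sst = 0.000000, Gamma_stt = 0.000000, Gamma_tss = 0.000000, Gamma_tst = 0.000000, Gamma_ttt = 0.000000; k2 = (1.000000, 1.500000, 0.000000, 0.000000)
  k3: at (s, t) = (0.125000, 0.312500), (ds/dtau, dt/dtau) = (1.000000, 1.500000); Gamma_sss = 0.000000, Gamma_sst = 0.000000, Gamma_stt = 0.000000, Gamma_tss = 0.000000, Gamma_tst = 0.000000, Gamma_ttt = 0.000000; k3 = (1.000000, 1.500000, 0.000000, 0.000000)
  k4: at (s, t) = (0.250000, 0.500000), (ds/dtau, dt/dtau) = (1.000000, 1.500000); Gamma_sss = 0.000000, Gamma_sst = 0.000000, Gamma_stt = 0.000000, Gamma_tss = 0.000000, Gamma_tst = 0.000000, Gamma_ttt = 0.000000; k4 = (1.000000, 1.500000, 0.000000, 0.000000)
  Y <- Y + (h/6)(k1 + 2k2 + 2k3 + k4): s = 0.2500, t = 0.5000, ds/dtau = 1.0000, dt/dtau = 1.5000

Answer: s = 0.2500, t = 0.5000, ds/dtau = 1.0000, dt/dtau = 1.5000


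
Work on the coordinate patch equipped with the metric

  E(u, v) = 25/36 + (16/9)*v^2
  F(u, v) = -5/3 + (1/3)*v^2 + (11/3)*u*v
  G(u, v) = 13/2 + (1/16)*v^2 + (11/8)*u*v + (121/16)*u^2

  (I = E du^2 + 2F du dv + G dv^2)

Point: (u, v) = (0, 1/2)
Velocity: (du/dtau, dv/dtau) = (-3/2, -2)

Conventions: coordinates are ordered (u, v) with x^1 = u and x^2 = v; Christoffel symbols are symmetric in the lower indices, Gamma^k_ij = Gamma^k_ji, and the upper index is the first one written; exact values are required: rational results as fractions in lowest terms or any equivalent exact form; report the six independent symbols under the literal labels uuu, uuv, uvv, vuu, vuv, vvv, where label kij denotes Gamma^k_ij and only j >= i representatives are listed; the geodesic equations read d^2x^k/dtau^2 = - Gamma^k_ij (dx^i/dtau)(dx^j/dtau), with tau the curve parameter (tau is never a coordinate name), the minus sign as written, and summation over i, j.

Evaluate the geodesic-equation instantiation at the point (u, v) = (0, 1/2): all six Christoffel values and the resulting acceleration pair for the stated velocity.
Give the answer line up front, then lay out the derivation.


Answer: Gamma_uuu = 10336/33963, Gamma_uuv = 14598/11321, Gamma_uvv = -339/90568, Gamma_vuu = 22304/101889, Gamma_vuv = 12434/33963, Gamma_vvv = 44/11321; accelerations (d^2u/dtau^2, d^2v/dtau^2) = (-190341/22642, -30620/11321)

E = 41/36, F = -19/12, G = 417/64 at the point
E_u = 0, E_v = 16/9, F_u = 11/6, F_v = 1/3, G_u = 11/16, G_v = 1/16
EG - F^2 = 11321/2304;  g^inv = (2304/11321) * [[417/64, 19/12], [19/12, 41/36]]
first-kind symbols [ij,l] = (1/2)(d_i g_jl + d_j g_il - d_l g_ij): [uu,u] = E_u/2 = 0, [uu,v] = F_u - E_v/2 = 17/18, [uv,u] = E_v/2 = 8/9, [uv,v] = G_u/2 = 11/32, [vv,u] = F_v - G_u/2 = -1/96, [vv,v] = G_v/2 = 1/32
Gamma^u_ij = (G*[ij,u] - F*[ij,v])/(EG - F^2), Gamma^v_ij = (E*[ij,v] - F*[ij,u])/(EG - F^2)
Gamma_uuu = 10336/33963, Gamma_uuv = 14598/11321, Gamma_uvv = -339/90568, Gamma_vuu = 22304/101889, Gamma_vuv = 12434/33963, Gamma_vvv = 44/11321
d^2u/dtau^2 = -(Gamma_uuu*(-3/2)^2 + 2*Gamma_uuv*(-3/2)*(-2) + Gamma_uvv*(-2)^2) = -190341/22642
d^2v/dtau^2 = -(Gamma_vuu*(-3/2)^2 + 2*Gamma_vuv*(-3/2)*(-2) + Gamma_vvv*(-2)^2) = -30620/11321


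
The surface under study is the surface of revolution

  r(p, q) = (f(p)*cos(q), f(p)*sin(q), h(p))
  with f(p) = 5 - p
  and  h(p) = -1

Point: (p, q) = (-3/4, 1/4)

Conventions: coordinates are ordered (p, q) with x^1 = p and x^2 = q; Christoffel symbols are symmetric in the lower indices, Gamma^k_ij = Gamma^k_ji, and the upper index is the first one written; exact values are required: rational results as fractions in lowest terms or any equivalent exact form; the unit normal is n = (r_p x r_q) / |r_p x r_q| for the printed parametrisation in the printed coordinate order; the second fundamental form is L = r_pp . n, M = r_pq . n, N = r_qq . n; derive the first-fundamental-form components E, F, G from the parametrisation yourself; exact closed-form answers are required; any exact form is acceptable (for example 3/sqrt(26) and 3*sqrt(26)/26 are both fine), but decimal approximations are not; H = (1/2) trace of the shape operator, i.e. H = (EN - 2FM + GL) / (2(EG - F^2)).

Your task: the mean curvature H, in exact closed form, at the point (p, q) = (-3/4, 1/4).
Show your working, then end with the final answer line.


f = 23/4, f' = -1, f'' = 0, h' = 0, h'' = 0
E = 1, F = 0, G = 529/16; answer radicand W^2 = 1
unnormalised second-form numerators: l = 0, m = 0, n = 0; L = l/sqrt(1), and similarly M = m/sqrt(W^2), N = n/sqrt(W^2)
H = (E*n - 2*F*m + G*l) / (2*(EG - F^2)*sqrt(W^2)); E*n - 2*F*m + G*l = 0, EG - F^2 = 529/16, so H = (0)/sqrt(1)

Answer: H = 0


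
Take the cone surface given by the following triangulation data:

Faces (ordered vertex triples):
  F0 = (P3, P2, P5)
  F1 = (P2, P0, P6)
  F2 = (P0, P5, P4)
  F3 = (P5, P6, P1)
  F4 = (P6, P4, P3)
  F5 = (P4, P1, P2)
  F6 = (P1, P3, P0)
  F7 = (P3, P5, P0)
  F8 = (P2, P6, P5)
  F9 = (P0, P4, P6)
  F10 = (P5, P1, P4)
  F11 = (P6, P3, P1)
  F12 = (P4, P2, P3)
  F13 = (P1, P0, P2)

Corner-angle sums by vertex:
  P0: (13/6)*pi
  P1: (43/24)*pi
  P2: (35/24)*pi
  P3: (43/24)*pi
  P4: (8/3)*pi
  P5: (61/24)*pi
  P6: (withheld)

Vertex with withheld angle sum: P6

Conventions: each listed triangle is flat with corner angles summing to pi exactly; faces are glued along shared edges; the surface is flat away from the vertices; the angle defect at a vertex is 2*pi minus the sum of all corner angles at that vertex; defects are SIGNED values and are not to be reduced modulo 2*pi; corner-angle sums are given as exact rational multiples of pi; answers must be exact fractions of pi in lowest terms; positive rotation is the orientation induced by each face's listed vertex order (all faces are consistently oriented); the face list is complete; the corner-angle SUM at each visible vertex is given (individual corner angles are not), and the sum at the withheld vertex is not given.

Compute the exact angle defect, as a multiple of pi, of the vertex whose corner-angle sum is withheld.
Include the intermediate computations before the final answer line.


V = 7, E = 21, F = 14; chi = V - E + F = 0
Gauss-Bonnet: total defect = 2*pi*chi = 0; visible defects sum to (-5/12)*pi

Answer: defect(P6) = (5/12)*pi


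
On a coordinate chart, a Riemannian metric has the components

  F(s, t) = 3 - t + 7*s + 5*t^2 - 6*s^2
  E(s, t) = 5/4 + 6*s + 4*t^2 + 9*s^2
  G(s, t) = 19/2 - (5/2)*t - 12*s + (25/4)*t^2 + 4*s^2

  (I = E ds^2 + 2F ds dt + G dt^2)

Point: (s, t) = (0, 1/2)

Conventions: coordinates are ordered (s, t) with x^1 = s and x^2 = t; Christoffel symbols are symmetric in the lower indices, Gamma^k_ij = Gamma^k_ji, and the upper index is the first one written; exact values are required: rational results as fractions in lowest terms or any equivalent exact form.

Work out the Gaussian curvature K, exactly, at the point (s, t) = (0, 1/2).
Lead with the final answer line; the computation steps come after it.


Answer: K = 160768/263169

E = 9/4, F = 15/4, G = 157/16, EG - F^2 = 513/64 at the point
E_s = 6, E_t = 4, F_s = 7, F_t = 4, G_s = -12, G_t = 15/4
E_tt = 8, F_st = 0, G_ss = 8
K follows from Brioschi's formula, (det M1 - det M2)/(EG - F^2)^2.
M1 = [[-E_tt/2 + F_st - G_ss/2, E_s/2, F_s - E_t/2], [F_t - G_s/2, E, F], [G_t/2, F, G]] = [[-8, 3, 5], [10, 9/4, 15/4], [15/8, 15/4, 157/16]]; det M1 = -171
M2 = [[0, E_t/2, G_s/2], [E_t/2, E, F], [G_s/2, F, G]] = [[0, 2, -6], [2, 9/4, 15/4], [-6, 15/4, 157/16]]; det M2 = -841/4
det M1 - det M2 = 157/4; K = 157/4 / (513/64)^2 = 160768/263169


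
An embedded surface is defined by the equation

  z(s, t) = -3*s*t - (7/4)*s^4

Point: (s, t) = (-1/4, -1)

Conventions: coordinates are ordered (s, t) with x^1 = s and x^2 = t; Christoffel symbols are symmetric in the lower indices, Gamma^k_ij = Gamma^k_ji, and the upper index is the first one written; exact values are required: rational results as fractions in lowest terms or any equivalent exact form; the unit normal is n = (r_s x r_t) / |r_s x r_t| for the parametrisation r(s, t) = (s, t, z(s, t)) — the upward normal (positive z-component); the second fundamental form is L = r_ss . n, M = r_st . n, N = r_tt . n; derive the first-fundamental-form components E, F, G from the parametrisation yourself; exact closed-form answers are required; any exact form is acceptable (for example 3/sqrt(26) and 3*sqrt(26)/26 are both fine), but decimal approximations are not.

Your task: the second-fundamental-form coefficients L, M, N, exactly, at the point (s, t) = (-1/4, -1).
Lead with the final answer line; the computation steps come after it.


Answer: L = -84*sqrt(46001)/46001, M = -192*sqrt(46001)/46001, N = 0

z_s = 199/64, z_t = 3/4, z_ss = -21/16, z_st = -3, z_tt = 0
E = 43697/4096, F = 597/256, G = 25/16; answer radicand W^2 = 46001/4096
unnormalised second-form numerators: l = -21/16, m = -3, n = 0; L = l/sqrt(46001/4096), and similarly M = m/sqrt(W^2), N = n/sqrt(W^2)


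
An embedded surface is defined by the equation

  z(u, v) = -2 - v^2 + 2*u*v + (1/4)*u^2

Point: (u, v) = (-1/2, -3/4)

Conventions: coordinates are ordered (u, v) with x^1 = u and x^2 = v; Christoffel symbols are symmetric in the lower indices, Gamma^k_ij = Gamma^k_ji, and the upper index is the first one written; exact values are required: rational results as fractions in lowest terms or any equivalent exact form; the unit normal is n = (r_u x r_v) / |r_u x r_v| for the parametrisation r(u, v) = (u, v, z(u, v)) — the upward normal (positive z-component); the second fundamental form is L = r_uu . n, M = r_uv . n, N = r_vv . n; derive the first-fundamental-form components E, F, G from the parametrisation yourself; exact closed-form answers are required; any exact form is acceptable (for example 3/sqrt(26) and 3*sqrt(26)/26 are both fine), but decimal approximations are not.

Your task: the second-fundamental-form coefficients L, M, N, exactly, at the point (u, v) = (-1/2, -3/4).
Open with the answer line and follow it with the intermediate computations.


Answer: L = 2*sqrt(69)/69, M = 8*sqrt(69)/69, N = -8*sqrt(69)/69

z_u = -7/4, z_v = 1/2, z_uu = 1/2, z_uv = 2, z_vv = -2
E = 65/16, F = -7/8, G = 5/4; answer radicand W^2 = 69/16
unnormalised second-form numerators: l = 1/2, m = 2, n = -2; L = l/sqrt(69/16), and similarly M = m/sqrt(W^2), N = n/sqrt(W^2)
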